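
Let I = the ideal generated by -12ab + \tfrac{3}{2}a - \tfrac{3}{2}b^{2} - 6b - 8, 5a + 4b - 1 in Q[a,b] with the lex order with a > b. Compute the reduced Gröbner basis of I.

f_1 = -12ab + \tfrac{3}{2}a - \tfrac{3}{2}b^{2} - 6b - 8, LT = ab.
f_2 = 5a + 4b - 1, LT = a.

S(f_1,f_2): lcm = ab. S = -\tfrac{1}{8}a - \tfrac{27}{40}b^{2} + \tfrac{7}{10}b + \tfrac{2}{3}.
  reduce S modulo (f_1, f_2):
  remainder -\tfrac{27}{40}b^{2} + \tfrac{4}{5}b + \tfrac{77}{120} ≠ 0; add g_3 = -\tfrac{27}{40}b^{2} + \tfrac{4}{5}b + \tfrac{77}{120} to the basis.

The other S-polynomials (S(f_1,g_3), S(f_2,g_3)) all reduce to 0 modulo the current basis, so we have a Gröbner basis.
Inter-reduce: drop elements whose leading term is divisible by another's, tail-reduce, and make monic.

G = {a + \tfrac{4}{5}b - \tfrac{1}{5}, b^{2} - \tfrac{32}{27}b - \tfrac{77}{81}}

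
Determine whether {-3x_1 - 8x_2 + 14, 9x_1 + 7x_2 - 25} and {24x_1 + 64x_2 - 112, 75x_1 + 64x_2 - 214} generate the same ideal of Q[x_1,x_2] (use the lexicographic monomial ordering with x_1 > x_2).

Yes, the ideals are equal.

Two ideals are equal iff their reduced Gröbner bases coincide (the reduced basis is unique for a fixed ordering).
Buchberger on the first generating set:
f_1 = -3x_1 - 8x_2 + 14, LT = x_1.
f_2 = 9x_1 + 7x_2 - 25, LT = x_1.

S(f_1,f_2): lcm = x_1. S = 17/9x_2 - 17/9.
  leading term x_2: no divisor's leading term divides it; move 17/9x_2 to the remainder.
  leading term 1: no divisor's leading term divides it; move -17/9 to the remainder.
  remainder 17/9x_2 - 17/9 ≠ 0; add g_3 = 17/9x_2 - 17/9 to the basis.

S(f_1,g_3): leading monomials are coprime, so the S-polynomial reduces to 0 (Buchberger's first criterion).
S(f_2,g_3): leading monomials are coprime, so the S-polynomial reduces to 0 (Buchberger's first criterion).
Every S-polynomial of the final basis reduces to 0, so we have a Gröbner basis.
Inter-reduce: drop elements whose leading term is divisible by another's, tail-reduce, and make monic.
Reduced Gröbner basis: {x_1 - 2, x_2 - 1}.

Buchberger on the second generating set:
h_1 = 24x_1 + 64x_2 - 112, LT = x_1.
h_2 = 75x_1 + 64x_2 - 214, LT = x_1.

S(h_1,h_2): lcm = x_1. S = 136/75x_2 - 136/75.
  leading term x_2: no divisor's leading term divides it; move 136/75x_2 to the remainder.
  leading term 1: no divisor's leading term divides it; move -136/75 to the remainder.
  remainder 136/75x_2 - 136/75 ≠ 0; add k_3 = 136/75x_2 - 136/75 to the basis.

S(h_1,k_3): leading monomials are coprime, so the S-polynomial reduces to 0 (Buchberger's first criterion).
S(h_2,k_3): leading monomials are coprime, so the S-polynomial reduces to 0 (Buchberger's first criterion).
Every S-polynomial of the final basis reduces to 0, so we have a Gröbner basis.
Inter-reduce: drop elements whose leading term is divisible by another's, tail-reduce, and make monic.
Reduced Gröbner basis: {x_1 - 2, x_2 - 1}.

These coincide, so the ideals are equal.
The same test decides containment: I ⊆ J iff every generator of I reduces to 0 modulo a Gröbner basis of J.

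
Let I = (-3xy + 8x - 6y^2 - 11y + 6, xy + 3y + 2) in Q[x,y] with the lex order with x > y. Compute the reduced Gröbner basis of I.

G = {x - 3/4y^2 - 1/4y + 3/2, y^3 + 1/3y^2 + 2y + 8/3}

f_1 = -3xy + 8x - 6y^2 - 11y + 6, LT = xy.
f_2 = xy + 3y + 2, LT = xy.

S(f_1,f_2): lcm = xy. S = -8/3x + 2y^2 + 2/3y - 4.
  leading term x: no divisor's leading term divides it; move -8/3x to the remainder.
  leading term y^2: no divisor's leading term divides it; move 2y^2 to the remainder.
  leading term y: no divisor's leading term divides it; move 2/3y to the remainder.
  leading term 1: no divisor's leading term divides it; move -4 to the remainder.
  remainder -8/3x + 2y^2 + 2/3y - 4 ≠ 0; add g_3 = -8/3x + 2y^2 + 2/3y - 4 to the basis.

S(f_1,g_3): lcm = xy. S = -8/3x + 3/4y^3 + 9/4y^2 + 13/6y - 2.
  leading term x: subtract (1)·g_3 from -8/3x + 3/4y^3 + 9/4y^2 + 13/6y - 2 → 3/4y^3 + 1/4y^2 + 3/2y + 2
  leading term y^3: no divisor's leading term divides it; move 3/4y^3 to the remainder.
  leading term y^2: no divisor's leading term divides it; move 1/4y^2 to the remainder.
  leading term y: no divisor's leading term divides it; move 3/2y to the remainder.
  leading term 1: no divisor's leading term divides it; move 2 to the remainder.
  remainder 3/4y^3 + 1/4y^2 + 3/2y + 2 ≠ 0; add g_4 = 3/4y^3 + 1/4y^2 + 3/2y + 2 to the basis.

The other S-polynomials (S(f_2,g_3), S(f_1,g_4), S(f_2,g_4), S(g_3,g_4)) all reduce to 0 modulo the current basis, so we have a Gröbner basis.
Inter-reduce: drop elements whose leading term is divisible by another's, tail-reduce, and make monic.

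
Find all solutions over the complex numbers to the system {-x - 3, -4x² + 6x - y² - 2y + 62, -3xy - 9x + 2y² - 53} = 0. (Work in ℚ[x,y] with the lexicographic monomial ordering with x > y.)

Compute a lex Gröbner basis by Buchberger's algorithm.
f_1 = -x - 3, LT = x.
f_2 = -4x² + 6x - y² - 2y + 62, LT = x².
f_3 = -3xy - 9x + 2y² - 53, LT = xy.

S(f_1,f_2): lcm = x². S = 9/2x - ¼y² - ½y + 31/2.
  reduce S modulo (f_1, f_2, f_3):
  remainder -¼y² - ½y + 2 ≠ 0; add h_4 = -¼y² - ½y + 2 to the basis.

S(f_1,f_3): lcm = xy. S = -3x + ⅔y² + 3y - 53/3.
  reduce S modulo (f_1, f_2, f_3, h_4):
  remainder 5/3y - 10/3 ≠ 0; add h_5 = 5/3y - 10/3 to the basis.

The other S-polynomials (S(f_2,f_3), S(f_1,h_4), S(f_2,h_4), S(f_3,h_4), S(f_1,h_5), S(f_2,h_5), S(f_3,h_5), S(h_4,h_5)) all reduce to 0 modulo the current basis, so we have a Gröbner basis.
Inter-reduce: drop elements whose leading term is divisible by another's, tail-reduce, and make monic.
Reduced Gröbner basis: {x + 3, y - 2}.

From the last basis element, y - 2 = 0, so y takes values in {2}. Each choice, substituted upward through the basis, yields the corresponding point(s) of the solution set.
  y = 2: the earlier basis element becomes x + 3 = 0, giving x = -3 — point (-3, 2).
This is the nonlinear analogue of row-reducing a linear system.

{(-3, 2)}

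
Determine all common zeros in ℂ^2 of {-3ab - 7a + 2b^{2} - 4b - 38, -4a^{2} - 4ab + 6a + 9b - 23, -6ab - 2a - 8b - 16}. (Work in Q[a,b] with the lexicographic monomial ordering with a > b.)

{(-2, 3)}

Compute a lex Gröbner basis by Buchberger's algorithm.
f_1 = -3ab - 7a + 2b^{2} - 4b - 38, LT = ab.
f_2 = -4a^{2} - 4ab + 6a + 9b - 23, LT = a^{2}.
f_3 = -6ab - 2a - 8b - 16, LT = ab.

S(f_1,f_2): lcm = a^{2}b. S = \tfrac{7}{3}a^{2} - \tfrac{5}{3}ab^{2} + \tfrac{17}{6}ab + \tfrac{38}{3}a + \tfrac{9}{4}b^{2} - \tfrac{23}{4}b.
  leading term a^{2}: subtract (-\tfrac{7}{12})·f_2 from \tfrac{7}{3}a^{2} - \tfrac{5}{3}ab^{2} + \tfrac{17}{6}ab + \tfrac{38}{3}a + \tfrac{9}{4}b^{2} - \tfrac{23}{4}b → -\tfrac{5}{3}ab^{2} + \tfrac{1}{2}ab + \tfrac{97}{6}a + \tfrac{9}{4}b^{2} - \tfrac{1}{2}b - \tfrac{161}{12}
  leading term ab^{2}: subtract (\tfrac{5}{9}b)·f_1 from -\tfrac{5}{3}ab^{2} + \tfrac{1}{2}ab + \tfrac{97}{6}a + \tfrac{9}{4}b^{2} - \tfrac{1}{2}b - \tfrac{161}{12} → \tfrac{79}{18}ab + \tfrac{97}{6}a - \tfrac{10}{9}b^{3} + \tfrac{161}{36}b^{2} + \tfrac{371}{18}b - \tfrac{161}{12}
  leading term ab: subtract (-\tfrac{79}{54})·f_1 from \tfrac{79}{18}ab + \tfrac{97}{6}a - \tfrac{10}{9}b^{3} + \tfrac{161}{36}b^{2} + \tfrac{371}{18}b - \tfrac{161}{12} → \tfrac{160}{27}a - \tfrac{10}{9}b^{3} + \tfrac{799}{108}b^{2} + \tfrac{797}{54}b - \tfrac{7453}{108}
  leading term a: no divisor's leading term divides it; move \tfrac{160}{27}a to the remainder.
  leading term b^{3}: no divisor's leading term divides it; move -\tfrac{10}{9}b^{3} to the remainder.
  leading term b^{2}: no divisor's leading term divides it; move \tfrac{799}{108}b^{2} to the remainder.
  leading term b: no divisor's leading term divides it; move \tfrac{797}{54}b to the remainder.
  leading term 1: no divisor's leading term divides it; move -\tfrac{7453}{108} to the remainder.
  remainder \tfrac{160}{27}a - \tfrac{10}{9}b^{3} + \tfrac{799}{108}b^{2} + \tfrac{797}{54}b - \tfrac{7453}{108} ≠ 0; add h_4 = \tfrac{160}{27}a - \tfrac{10}{9}b^{3} + \tfrac{799}{108}b^{2} + \tfrac{797}{54}b - \tfrac{7453}{108} to the basis.

S(f_1,f_3): lcm = ab. S = 2a - \tfrac{2}{3}b^{2} + 10.
  leading term a: subtract (\tfrac{27}{80})·h_4 from 2a - \tfrac{2}{3}b^{2} + 10 → \tfrac{3}{8}b^{3} - \tfrac{3037}{960}b^{2} - \tfrac{797}{160}b + \tfrac{10653}{320}
  leading term b^{3}: no divisor's leading term divides it; move \tfrac{3}{8}b^{3} to the remainder.
  leading term b^{2}: no divisor's leading term divides it; move -\tfrac{3037}{960}b^{2} to the remainder.
  leading term b: no divisor's leading term divides it; move -\tfrac{797}{160}b to the remainder.
  leading term 1: no divisor's leading term divides it; move \tfrac{10653}{320} to the remainder.
  remainder \tfrac{3}{8}b^{3} - \tfrac{3037}{960}b^{2} - \tfrac{797}{160}b + \tfrac{10653}{320} ≠ 0; add h_5 = \tfrac{3}{8}b^{3} - \tfrac{3037}{960}b^{2} - \tfrac{797}{160}b + \tfrac{10653}{320} to the basis.

S(f_2,f_3): lcm = a^{2}b. S = -\tfrac{1}{3}a^{2} + ab^{2} - \tfrac{17}{6}ab - \tfrac{8}{3}a - \tfrac{9}{4}b^{2} + \tfrac{23}{4}b.
  leading term a^{2}: subtract (\tfrac{1}{12})·f_2 from -\tfrac{1}{3}a^{2} + ab^{2} - \tfrac{17}{6}ab - \tfrac{8}{3}a - \tfrac{9}{4}b^{2} + \tfrac{23}{4}b → ab^{2} - \tfrac{5}{2}ab - \tfrac{19}{6}a - \tfrac{9}{4}b^{2} + 5b + \tfrac{23}{12}
  leading term ab^{2}: subtract (-\tfrac{1}{3}b)·f_1 from ab^{2} - \tfrac{5}{2}ab - \tfrac{19}{6}a - \tfrac{9}{4}b^{2} + 5b + \tfrac{23}{12} → -\tfrac{29}{6}ab - \tfrac{19}{6}a + \tfrac{2}{3}b^{3} - \tfrac{43}{12}b^{2} - \tfrac{23}{3}b + \tfrac{23}{12}
  leading term ab: subtract (\tfrac{29}{18})·f_1 from -\tfrac{29}{6}ab - \tfrac{19}{6}a + \tfrac{2}{3}b^{3} - \tfrac{43}{12}b^{2} - \tfrac{23}{3}b + \tfrac{23}{12} → \tfrac{73}{9}a + \tfrac{2}{3}b^{3} - \tfrac{245}{36}b^{2} - \tfrac{11}{9}b + \tfrac{2273}{36}
  leading term a: subtract (\tfrac{219}{160})·h_4 from \tfrac{73}{9}a + \tfrac{2}{3}b^{3} - \tfrac{245}{36}b^{2} - \tfrac{11}{9}b + \tfrac{2273}{36} → \tfrac{35}{16}b^{3} - \tfrac{32509}{1920}b^{2} - \tfrac{20567}{960}b + \tfrac{100861}{640}
  leading term b^{3}: subtract (\tfrac{35}{6})·h_5 from \tfrac{35}{16}b^{3} - \tfrac{32509}{1920}b^{2} - \tfrac{20567}{960}b + \tfrac{100861}{640} → \tfrac{137}{90}b^{2} + \tfrac{229}{30}b - \tfrac{183}{5}
  leading term b^{2}: no divisor's leading term divides it; move \tfrac{137}{90}b^{2} to the remainder.
  leading term b: no divisor's leading term divides it; move \tfrac{229}{30}b to the remainder.
  leading term 1: no divisor's leading term divides it; move -\tfrac{183}{5} to the remainder.
  remainder \tfrac{137}{90}b^{2} + \tfrac{229}{30}b - \tfrac{183}{5} ≠ 0; add h_6 = \tfrac{137}{90}b^{2} + \tfrac{229}{30}b - \tfrac{183}{5} to the basis.

S(f_1,h_4): lcm = ab. S = \tfrac{7}{3}a + \tfrac{3}{16}b^{4} - \tfrac{799}{640}b^{3} - \tfrac{3031}{960}b^{2} + \tfrac{24919}{1920}b + \tfrac{38}{3}.
  leading term a: subtract (\tfrac{63}{160})·h_4 from \tfrac{7}{3}a + \tfrac{3}{16}b^{4} - \tfrac{799}{640}b^{3} - \tfrac{3031}{960}b^{2} + \tfrac{24919}{1920}b + \tfrac{38}{3} → \tfrac{3}{16}b^{4} - \tfrac{519}{640}b^{3} - \tfrac{777}{128}b^{2} + \tfrac{4587}{640}b + \tfrac{25497}{640}
  leading term b^{4}: subtract (\tfrac{1}{2}b)·h_5 from \tfrac{3}{16}b^{4} - \tfrac{519}{640}b^{3} - \tfrac{777}{128}b^{2} + \tfrac{4587}{640}b + \tfrac{25497}{640} → \tfrac{37}{48}b^{3} - \tfrac{2291}{640}b^{2} - \tfrac{3033}{320}b + \tfrac{25497}{640}
  leading term b^{3}: subtract (\tfrac{37}{18})·h_5 from \tfrac{37}{48}b^{3} - \tfrac{2291}{640}b^{2} - \tfrac{3033}{320}b + \tfrac{25497}{640} → \tfrac{3157}{1080}b^{2} + \tfrac{137}{180}b - \tfrac{3431}{120}
  leading term b^{2}: subtract (\tfrac{3157}{1644})·h_6 from \tfrac{3157}{1080}b^{2} + \tfrac{137}{180}b - \tfrac{3431}{120} → -\tfrac{137083}{9864}b + \tfrac{137083}{3288}
  leading term b: no divisor's leading term divides it; move -\tfrac{137083}{9864}b to the remainder.
  leading term 1: no divisor's leading term divides it; move \tfrac{137083}{3288} to the remainder.
  remainder -\tfrac{137083}{9864}b + \tfrac{137083}{3288} ≠ 0; add h_7 = -\tfrac{137083}{9864}b + \tfrac{137083}{3288} to the basis.

The other S-polynomials (S(f_2,h_4), S(f_3,h_4), S(f_1,h_5), S(f_2,h_5), S(f_3,h_5), S(h_4,h_5), S(f_1,h_6), S(f_2,h_6), S(f_3,h_6), S(h_4,h_6), S(h_5,h_6), S(f_1,h_7), S(f_2,h_7), S(f_3,h_7), S(h_4,h_7), S(h_5,h_7), S(h_6,h_7)) all reduce to 0 modulo the current basis, so we have a Gröbner basis.
Inter-reduce: drop elements whose leading term is divisible by another's, tail-reduce, and make monic.
Reduced Gröbner basis: {a + 2, b - 3}.

Elimination: the polynomial b - 3 lies in the elimination ideal for b, so b ∈ {3}. For each such b, the remaining basis elements (now univariate) give the rest of the solution.
  b = 3: the earlier basis element becomes a + 2 = 0, giving a = -2 — point (-2, 3).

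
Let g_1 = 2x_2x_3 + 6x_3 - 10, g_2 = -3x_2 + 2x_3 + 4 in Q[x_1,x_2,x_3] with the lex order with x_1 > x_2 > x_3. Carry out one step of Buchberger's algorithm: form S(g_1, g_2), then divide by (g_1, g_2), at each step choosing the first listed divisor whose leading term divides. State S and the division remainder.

lcm(LM(g_1), LM(g_2)) = x_2x_3.
S = (lcm/LT(g_1))·g_1 − (lcm/LT(g_2))·g_2 = \tfrac{2}{3}x_3^{2} + \tfrac{13}{3}x_3 - 5.
Reduce S modulo (g_1, g_2) in that order:
  leading term x_3^{2}: no divisor's leading term divides it; move \tfrac{2}{3}x_3^{2} to the remainder.
  leading term x_3: no divisor's leading term divides it; move \tfrac{13}{3}x_3 to the remainder.
  leading term 1: no divisor's leading term divides it; move -5 to the remainder.
The remainder \tfrac{2}{3}x_3^{2} + \tfrac{13}{3}x_3 - 5 is nonzero, so it would be added as the next basis element.
This is the inner loop of Buchberger's algorithm — each nonzero remainder becomes a new basis element.

S(g_1, g_2) = \tfrac{2}{3}x_3^{2} + \tfrac{13}{3}x_3 - 5; remainder on division = \tfrac{2}{3}x_3^{2} + \tfrac{13}{3}x_3 - 5.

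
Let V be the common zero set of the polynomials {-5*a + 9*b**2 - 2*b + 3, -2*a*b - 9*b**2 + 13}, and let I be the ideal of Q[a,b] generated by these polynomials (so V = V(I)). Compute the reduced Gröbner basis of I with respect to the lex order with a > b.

G = {a - 9/5*b**2 + 2/5*b - 3/5, b**3 + 41/18*b**2 + 1/3*b - 65/18}

f_1 = -5*a + 9*b**2 - 2*b + 3, LT = a.
f_2 = -2*a*b - 9*b**2 + 13, LT = a*b.

S(f_1,f_2): lcm = a*b. S = -9/5*b**3 - 41/10*b**2 - 3/5*b + 13/2.
  leading term b**3: no divisor's leading term divides it; move -9/5*b**3 to the remainder.
  leading term b**2: no divisor's leading term divides it; move -41/10*b**2 to the remainder.
  leading term b: no divisor's leading term divides it; move -3/5*b to the remainder.
  leading term 1: no divisor's leading term divides it; move 13/2 to the remainder.
  remainder -9/5*b**3 - 41/10*b**2 - 3/5*b + 13/2 ≠ 0; add g_3 = -9/5*b**3 - 41/10*b**2 - 3/5*b + 13/2 to the basis.

The other S-polynomials (S(f_1,g_3), S(f_2,g_3)) all reduce to 0 modulo the current basis, so we have a Gröbner basis.
Inter-reduce: drop elements whose leading term is divisible by another's, tail-reduce, and make monic.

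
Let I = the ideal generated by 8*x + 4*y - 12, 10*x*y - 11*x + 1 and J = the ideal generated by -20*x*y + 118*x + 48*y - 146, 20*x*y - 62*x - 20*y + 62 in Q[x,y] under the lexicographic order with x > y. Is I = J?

Since reduced Gröbner bases are canonical representatives of ideals under a given ordering, it suffices to compute and compare them.
Buchberger on the first generating set:
f_1 = 8*x + 4*y - 12, LT = x.
f_2 = 10*x*y - 11*x + 1, LT = x*y.

S(f_1,f_2): lcm = x*y. S = 11/10*x + 1/2*y**2 - 3/2*y - 1/10.
  reduce S modulo (f_1, f_2):
  remainder 1/2*y**2 - 41/20*y + 31/20 ≠ 0; add g_3 = 1/2*y**2 - 41/20*y + 31/20 to the basis.

The other S-polynomials (S(f_1,g_3), S(f_2,g_3)) all reduce to 0 modulo the current basis, so we have a Gröbner basis.
Inter-reduce: drop elements whose leading term is divisible by another's, tail-reduce, and make monic.
Reduced Gröbner basis: {x + 1/2*y - 3/2, y**2 - 41/10*y + 31/10}.

Buchberger on the second generating set:
h_1 = -20*x*y + 118*x + 48*y - 146, LT = x*y.
h_2 = 20*x*y - 62*x - 20*y + 62, LT = x*y.

S(h_1,h_2): lcm = x*y. S = -14/5*x - 7/5*y + 21/5.
  reduce S modulo (h_1, h_2):
  remainder -14/5*x - 7/5*y + 21/5 ≠ 0; add k_3 = -14/5*x - 7/5*y + 21/5 to the basis.

S(h_1,k_3): lcm = x*y. S = -59/10*x - 1/2*y**2 - 9/10*y + 73/10.
  reduce S modulo (h_1, h_2, k_3):
  remainder -1/2*y**2 + 41/20*y - 31/20 ≠ 0; add k_4 = -1/2*y**2 + 41/20*y - 31/20 to the basis.

The other S-polynomials (S(h_2,k_3), S(h_1,k_4), S(h_2,k_4), S(k_3,k_4)) all reduce to 0 modulo the current basis, so we have a Gröbner basis.
Inter-reduce: drop elements whose leading term is divisible by another's, tail-reduce, and make monic.
Reduced Gröbner basis: {x + 1/2*y - 3/2, y**2 - 41/10*y + 31/10}.

These coincide, so the ideals are equal.
The same test decides containment: I ⊆ J iff every generator of I reduces to 0 modulo a Gröbner basis of J.

Yes, the ideals are equal.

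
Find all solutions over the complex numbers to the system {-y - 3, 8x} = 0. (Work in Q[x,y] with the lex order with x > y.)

Compute a lex Gröbner basis by Buchberger's algorithm.
f_1 = -y - 3, LT = y.
f_2 = 8x, LT = x.

The S-polynomials (S(f_1,f_2)) all reduce to 0 modulo the current basis, so we have a Gröbner basis.
Inter-reduce: drop elements whose leading term is divisible by another's, tail-reduce, and make monic.
Reduced Gröbner basis: {x, y + 3}.

Elimination: the polynomial y + 3 lies in the elimination ideal for y, so y ∈ {-3}. For each such y, the remaining basis elements (now univariate) give the rest of the solution.
  y = -3: the earlier basis element becomes x = 0, giving x = 0 — point (0, -3).
A lex Gröbner basis triangularizes the system, enabling back-substitution.

{(0, -3)}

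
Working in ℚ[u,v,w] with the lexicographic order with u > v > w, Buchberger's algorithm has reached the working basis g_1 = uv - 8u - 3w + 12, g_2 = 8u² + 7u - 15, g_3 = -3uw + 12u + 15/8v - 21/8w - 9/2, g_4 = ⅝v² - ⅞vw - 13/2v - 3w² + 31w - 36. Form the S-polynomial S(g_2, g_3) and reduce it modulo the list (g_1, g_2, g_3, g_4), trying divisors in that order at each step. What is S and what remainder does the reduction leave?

lcm(LM(g_2), LM(g_3)) = u²w.
S = (lcm/LT(g_2))·g_2 − (lcm/LT(g_3))·g_3 = 4u² + ⅝uv - 3/2u - 15/8w.
Reduce S modulo (g_1, g_2, g_3, g_4) in that order:
  leading term u²: subtract (½)·g_2 from 4u² + ⅝uv - 3/2u - 15/8w → ⅝uv - 5u - 15/8w + 15/2
  leading term uv: subtract (⅝)·g_1 from ⅝uv - 5u - 15/8w + 15/2 → 0
The remainder is 0, so this S-polynomial contributes no new basis element.
This is the inner loop of Buchberger's algorithm — each nonzero remainder becomes a new basis element.

S(g_2, g_3) = 4u² + ⅝uv - 3/2u - 15/8w; remainder on division = 0.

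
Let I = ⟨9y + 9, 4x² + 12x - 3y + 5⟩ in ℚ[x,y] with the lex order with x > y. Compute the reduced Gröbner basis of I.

f_1 = 9y + 9, LT = y.
f_2 = 4x² + 12x - 3y + 5, LT = x².

S(f_1,f_2): leading monomials are coprime, so the S-polynomial reduces to 0 (Buchberger's first criterion).
Every S-polynomial of the final basis reduces to 0, so we have a Gröbner basis.

G = {x² + 3x + 2, y + 1}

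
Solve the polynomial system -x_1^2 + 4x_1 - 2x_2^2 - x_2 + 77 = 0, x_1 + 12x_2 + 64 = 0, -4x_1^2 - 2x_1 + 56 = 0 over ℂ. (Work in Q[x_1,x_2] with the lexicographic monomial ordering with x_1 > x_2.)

{(-4, -5)}

Compute a lex Gröbner basis by Buchberger's algorithm.
f_1 = -x_1^2 + 4x_1 - 2x_2^2 - x_2 + 77, LT = x_1^2.
f_2 = x_1 + 12x_2 + 64, LT = x_1.
f_3 = -4x_1^2 - 2x_1 + 56, LT = x_1^2.

S(f_1,f_2): lcm = x_1^2. S = -12x_1x_2 - 68x_1 + 2x_2^2 + x_2 - 77.
  leading term x_1x_2: subtract (-12x_2)·f_2 from -12x_1x_2 - 68x_1 + 2x_2^2 + x_2 - 77 → -68x_1 + 146x_2^2 + 769x_2 - 77
  leading term x_1: subtract (-68)·f_2 from -68x_1 + 146x_2^2 + 769x_2 - 77 → 146x_2^2 + 1585x_2 + 4275
  leading term x_2^2: no divisor's leading term divides it; move 146x_2^2 to the remainder.
  leading term x_2: no divisor's leading term divides it; move 1585x_2 to the remainder.
  leading term 1: no divisor's leading term divides it; move 4275 to the remainder.
  remainder 146x_2^2 + 1585x_2 + 4275 ≠ 0; add h_4 = 146x_2^2 + 1585x_2 + 4275 to the basis.

S(f_1,f_3): lcm = x_1^2. S = -9/2x_1 + 2x_2^2 + x_2 - 63.
  leading term x_1: subtract (-9/2)·f_2 from -9/2x_1 + 2x_2^2 + x_2 - 63 → 2x_2^2 + 55x_2 + 225
  leading term x_2^2: subtract (1/73)·h_4 from 2x_2^2 + 55x_2 + 225 → 2430/73x_2 + 12150/73
  leading term x_2: no divisor's leading term divides it; move 2430/73x_2 to the remainder.
  leading term 1: no divisor's leading term divides it; move 12150/73 to the remainder.
  remainder 2430/73x_2 + 12150/73 ≠ 0; add h_5 = 2430/73x_2 + 12150/73 to the basis.

S(f_2,f_3): lcm = x_1^2. S = 12x_1x_2 + 127/2x_1 + 14.
  leading term x_1x_2: subtract (12x_2)·f_2 from 12x_1x_2 + 127/2x_1 + 14 → 127/2x_1 - 144x_2^2 - 768x_2 + 14
  leading term x_1: subtract (127/2)·f_2 from 127/2x_1 - 144x_2^2 - 768x_2 + 14 → -144x_2^2 - 1530x_2 - 4050
  leading term x_2^2: subtract (-72/73)·h_4 from -144x_2^2 - 1530x_2 - 4050 → 2430/73x_2 + 12150/73
  leading term x_2: subtract (1)·h_5 from 2430/73x_2 + 12150/73 → 0
  remainder 0.

S(f_1,h_4): leading monomials are coprime, so the S-polynomial reduces to 0 (Buchberger's first criterion).
S(f_2,h_4): leading monomials are coprime, so the S-polynomial reduces to 0 (Buchberger's first criterion).
S(f_3,h_4): leading monomials are coprime, so the S-polynomial reduces to 0 (Buchberger's first criterion).
S(f_1,h_5): leading monomials are coprime, so the S-polynomial reduces to 0 (Buchberger's first criterion).
S(f_2,h_5): leading monomials are coprime, so the S-polynomial reduces to 0 (Buchberger's first criterion).
S(f_3,h_5): leading monomials are coprime, so the S-polynomial reduces to 0 (Buchberger's first criterion).
S(h_4,h_5): lcm = x_2^2. S = 855/146x_2 + 4275/146.
  leading term x_2: subtract (19/108)·h_5 from 855/146x_2 + 4275/146 → 0
  remainder 0.

Every S-polynomial of the final basis reduces to 0, so we have a Gröbner basis.
Inter-reduce: drop elements whose leading term is divisible by another's, tail-reduce, and make monic.
Reduced Gröbner basis: {x_1 + 4, x_2 + 5}.

A lex Gröbner basis eliminates variables successively. Here x_2 + 5 depends only on x_2, with roots {-5}; lifting each root through the earlier basis elements recovers the full solutions.
  x_2 = -5: the earlier basis element becomes x_1 + 4 = 0, giving x_1 = -4 — point (-4, -5).
Check: every point annihilates each of the original generators.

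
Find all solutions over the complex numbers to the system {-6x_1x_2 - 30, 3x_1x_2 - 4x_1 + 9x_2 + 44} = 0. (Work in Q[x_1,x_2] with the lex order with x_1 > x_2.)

{(9/4, -20/9), (5, -1)}

Compute a lex Gröbner basis by Buchberger's algorithm.
f_1 = -6x_1x_2 - 30, LT = x_1x_2.
f_2 = 3x_1x_2 - 4x_1 + 9x_2 + 44, LT = x_1x_2.

S(f_1,f_2): lcm = x_1x_2. S = 4/3x_1 - 3x_2 - 29/3.
  reduce S modulo (f_1, f_2):
  remainder 4/3x_1 - 3x_2 - 29/3 ≠ 0; add h_3 = 4/3x_1 - 3x_2 - 29/3 to the basis.

S(f_1,h_3): lcm = x_1x_2. S = 9/4x_2^2 + 29/4x_2 + 5.
  reduce S modulo (f_1, f_2, h_3):
  remainder 9/4x_2^2 + 29/4x_2 + 5 ≠ 0; add h_4 = 9/4x_2^2 + 29/4x_2 + 5 to the basis.

The other S-polynomials (S(f_2,h_3), S(f_1,h_4), S(f_2,h_4), S(h_3,h_4)) all reduce to 0 modulo the current basis, so we have a Gröbner basis.
Inter-reduce: drop elements whose leading term is divisible by another's, tail-reduce, and make monic.
Reduced Gröbner basis: {x_1 - 9/4x_2 - 29/4, x_2^2 + 29/9x_2 + 20/9}.

The lex basis is triangular: the last element involves only x_2. Solving x_2^2 + 29/9x_2 + 20/9 = 0 gives x_2 ∈ {-20/9, -1}; substituting each value into the earlier elements determines the remaining variables.
  x_2 = -20/9: the earlier basis element becomes x_1 - 9/4 = 0, giving x_1 = 9/4 — point (9/4, -20/9).
  x_2 = -1: the earlier basis element becomes x_1 - 5 = 0, giving x_1 = 5 — point (5, -1).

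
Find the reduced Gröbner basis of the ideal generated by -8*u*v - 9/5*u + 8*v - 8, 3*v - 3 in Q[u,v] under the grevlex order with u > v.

The reduced Gröbner basis is the canonical form of the ideal for this ordering.

f_1 = -8*u*v - 9/5*u + 8*v - 8, LT = u*v.
f_2 = 3*v - 3, LT = v.

S(f_1,f_2): lcm = u*v. S = 49/40*u - v + 1.
  reduce S modulo (f_1, f_2):
  remainder 49/40*u ≠ 0; add g_3 = 49/40*u to the basis.

The other S-polynomials (S(f_1,g_3), S(f_2,g_3)) all reduce to 0 modulo the current basis, so we have a Gröbner basis.
Inter-reduce: drop elements whose leading term is divisible by another's, tail-reduce, and make monic.

G = {u, v - 1}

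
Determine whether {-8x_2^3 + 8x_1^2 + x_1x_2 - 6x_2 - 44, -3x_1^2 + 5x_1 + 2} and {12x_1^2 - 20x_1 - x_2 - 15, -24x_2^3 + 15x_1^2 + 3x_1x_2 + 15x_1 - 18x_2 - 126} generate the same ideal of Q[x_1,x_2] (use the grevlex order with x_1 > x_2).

No, the ideals differ.

For a fixed monomial order, each ideal has a unique reduced Gröbner basis; comparing bases decides equality.
Buchberger on the first generating set:
f_1 = -8x_2^3 + 8x_1^2 + x_1x_2 - 6x_2 - 44, LT = x_2^3.
f_2 = -3x_1^2 + 5x_1 + 2, LT = x_1^2.

S(f_1,f_2): leading monomials are coprime, so the S-polynomial reduces to 0 (Buchberger's first criterion).
Every S-polynomial of the final basis reduces to 0, so we have a Gröbner basis.
Inter-reduce: drop elements whose leading term is divisible by another's, tail-reduce, and make monic.
Reduced Gröbner basis: {x_2^3 - 1/8x_1x_2 - 5/3x_1 + 3/4x_2 + 29/6, x_1^2 - 5/3x_1 - 2/3}.

Buchberger on the second generating set:
h_1 = 12x_1^2 - 20x_1 - x_2 - 15, LT = x_1^2.
h_2 = -24x_2^3 + 15x_1^2 + 3x_1x_2 + 15x_1 - 18x_2 - 126, LT = x_2^3.

S(h_1,h_2): leading monomials are coprime, so the S-polynomial reduces to 0 (Buchberger's first criterion).
Every S-polynomial of the final basis reduces to 0, so we have a Gröbner basis.
Inter-reduce: drop elements whose leading term is divisible by another's, tail-reduce, and make monic.
Reduced Gröbner basis: {x_2^3 - 1/8x_1x_2 - 5/3x_1 + 67/96x_2 + 143/32, x_1^2 - 5/3x_1 - 1/12x_2 - 5/4}.

Since the reduced bases disagree, the two ideals are not the same.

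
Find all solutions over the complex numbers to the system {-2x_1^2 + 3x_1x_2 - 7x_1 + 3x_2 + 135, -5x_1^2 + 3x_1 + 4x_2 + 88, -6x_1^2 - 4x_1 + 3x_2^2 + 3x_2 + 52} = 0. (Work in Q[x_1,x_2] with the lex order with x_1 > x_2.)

Compute a lex Gröbner basis by Buchberger's algorithm.
f_1 = -2x_1^2 + 3x_1x_2 - 7x_1 + 3x_2 + 135, LT = x_1^2.
f_2 = -5x_1^2 + 3x_1 + 4x_2 + 88, LT = x_1^2.
f_3 = -6x_1^2 - 4x_1 + 3x_2^2 + 3x_2 + 52, LT = x_1^2.

S(f_1,f_2): lcm = x_1^2. S = -3/2x_1x_2 + 41/10x_1 - 7/10x_2 - 499/10.
  reduce S modulo (f_1, f_2, f_3):
  remainder -3/2x_1x_2 + 41/10x_1 - 7/10x_2 - 499/10 ≠ 0; add h_4 = -3/2x_1x_2 + 41/10x_1 - 7/10x_2 - 499/10 to the basis.

S(f_1,f_3): lcm = x_1^2. S = -3/2x_1x_2 + 17/6x_1 + 1/2x_2^2 - x_2 - 353/6.
  reduce S modulo (f_1, f_2, f_3, h_4):
  remainder -19/15x_1 + 1/2x_2^2 - 3/10x_2 - 134/15 ≠ 0; add h_5 = -19/15x_1 + 1/2x_2^2 - 3/10x_2 - 134/15 to the basis.

S(f_1,h_4): lcm = x_1^2x_2. S = 41/15x_1^2 - 3/2x_1x_2^2 + 91/30x_1x_2 - 499/15x_1 - 3/2x_2^2 - 135/2x_2.
  reduce S modulo (f_1, f_2, f_3, h_4, h_5):
  remainder -4114/285x_2^2 - 5758/855x_2 + 55952/171 ≠ 0; add h_6 = -4114/285x_2^2 - 5758/855x_2 + 55952/171 to the basis.

S(f_3,h_4): lcm = x_1^2x_2. S = 41/15x_1^2 + 1/5x_1x_2 - 499/15x_1 - 1/2x_2^3 - 1/2x_2^2 - 26/3x_2.
  reduce S modulo (f_1, f_2, f_3, h_4, h_5, h_6):
  remainder -894495091/190406205x_2 - 894495091/38081241 ≠ 0; add h_7 = -894495091/190406205x_2 - 894495091/38081241 to the basis.

The other S-polynomials (S(f_2,f_3), S(f_2,h_4), S(f_1,h_5), S(f_2,h_5), S(f_3,h_5), S(h_4,h_5), S(f_1,h_6), S(f_2,h_6), S(f_3,h_6), S(h_4,h_6), S(h_5,h_6), S(f_1,h_7), S(f_2,h_7), S(f_3,h_7), S(h_4,h_7), S(h_5,h_7), S(h_6,h_7)) all reduce to 0 modulo the current basis, so we have a Gröbner basis.
Inter-reduce: drop elements whose leading term is divisible by another's, tail-reduce, and make monic.
Reduced Gröbner basis: {x_1 - 4, x_2 + 5}.

The lex basis is triangular: the last element involves only x_2. Solving x_2 + 5 = 0 gives x_2 ∈ {-5}; substituting each value into the earlier elements determines the remaining variables.
  x_2 = -5: the earlier basis element becomes x_1 - 4 = 0, giving x_1 = 4 — point (4, -5).

{(4, -5)}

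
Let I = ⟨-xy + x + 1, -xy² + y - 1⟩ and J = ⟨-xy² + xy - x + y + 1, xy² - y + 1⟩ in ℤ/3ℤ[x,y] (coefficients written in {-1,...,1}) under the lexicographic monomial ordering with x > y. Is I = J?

Equality of ideals is decidable: compute both reduced Gröbner bases (unique for the ordering) and check whether they agree.
Buchberger on the first generating set:
f_1 = -xy + x + 1, LT = xy.
f_2 = -xy² + y - 1, LT = xy².

S(f_1,f_2): lcm = xy². S = -xy - 1.
  leading term xy: subtract (1)·f_1 from -xy - 1 → -x + 1
  leading term x: no divisor's leading term divides it; move -x to the remainder.
  leading term 1: no divisor's leading term divides it; move 1 to the remainder.
  remainder -x + 1 ≠ 0; add g_3 = -x + 1 to the basis.

S(f_1,g_3): lcm = xy. S = -x + y - 1.
  leading term x: subtract (1)·g_3 from -x + y - 1 → y + 1
  leading term y: no divisor's leading term divides it; move y to the remainder.
  leading term 1: no divisor's leading term divides it; move 1 to the remainder.
  remainder y + 1 ≠ 0; add g_4 = y + 1 to the basis.

The other S-polynomials (S(f_2,g_3), S(f_1,g_4), S(f_2,g_4), S(g_3,g_4)) all reduce to 0 modulo the current basis, so we have a Gröbner basis.
Inter-reduce: drop elements whose leading term is divisible by another's, tail-reduce, and make monic.
Reduced Gröbner basis: {x - 1, y + 1}.

Buchberger on the second generating set:
h_1 = -xy² + xy - x + y + 1, LT = xy².
h_2 = xy² - y + 1, LT = xy².

S(h_1,h_2): lcm = xy². S = -xy + x + 1.
  leading term xy: no divisor's leading term divides it; move -xy to the remainder.
  leading term x: no divisor's leading term divides it; move x to the remainder.
  leading term 1: no divisor's leading term divides it; move 1 to the remainder.
  remainder -xy + x + 1 ≠ 0; add k_3 = -xy + x + 1 to the basis.

S(h_1,k_3): lcm = xy². S = x - 1.
  leading term x: no divisor's leading term divides it; move x to the remainder.
  leading term 1: no divisor's leading term divides it; move -1 to the remainder.
  remainder x - 1 ≠ 0; add k_4 = x - 1 to the basis.

S(h_1,k_4): lcm = xy². S = -xy + x + y² - y - 1.
  leading term xy: subtract (1)·k_3 from -xy + x + y² - y - 1 → y² - y + 1
  leading term y²: no divisor's leading term divides it; move y² to the remainder.
  leading term y: no divisor's leading term divides it; move -y to the remainder.
  leading term 1: no divisor's leading term divides it; move 1 to the remainder.
  remainder y² - y + 1 ≠ 0; add k_5 = y² - y + 1 to the basis.

S(k_3,k_4): lcm = xy. S = -x + y - 1.
  leading term x: subtract (-1)·k_4 from -x + y - 1 → y + 1
  leading term y: no divisor's leading term divides it; move y to the remainder.
  leading term 1: no divisor's leading term divides it; move 1 to the remainder.
  remainder y + 1 ≠ 0; add k_6 = y + 1 to the basis.

The other S-polynomials (S(h_2,k_3), S(h_2,k_4), S(h_1,k_5), S(h_2,k_5), S(k_3,k_5), S(k_4,k_5), S(h_1,k_6), S(h_2,k_6), S(k_3,k_6), S(k_4,k_6), S(k_5,k_6)) all reduce to 0 modulo the current basis, so we have a Gröbner basis.
Inter-reduce: drop elements whose leading term is divisible by another's, tail-reduce, and make monic.
Reduced Gröbner basis: {x - 1, y + 1}.

The two bases agree; hence the ideals are identical.

Yes, the ideals are equal.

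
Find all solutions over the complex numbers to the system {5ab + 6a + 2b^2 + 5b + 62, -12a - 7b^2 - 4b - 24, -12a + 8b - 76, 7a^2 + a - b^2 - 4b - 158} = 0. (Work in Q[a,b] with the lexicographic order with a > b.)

Compute a lex Gröbner basis by Buchberger's algorithm.
f_1 = 5ab + 6a + 2b^2 + 5b + 62, LT = ab.
f_2 = -12a - 7b^2 - 4b - 24, LT = a.
f_3 = -12a + 8b - 76, LT = a.
f_4 = 7a^2 + a - b^2 - 4b - 158, LT = a^2.

S(f_1,f_2): lcm = ab. S = 6/5a - 7/12b^3 + 1/15b^2 - b + 62/5.
  reduce S modulo (f_1, f_2, f_3, f_4):
  remainder -7/12b^3 - 19/30b^2 - 7/5b + 10 ≠ 0; add h_5 = -7/12b^3 - 19/30b^2 - 7/5b + 10 to the basis.

S(f_1,f_3): lcm = ab. S = 6/5a + 16/15b^2 - 16/3b + 62/5.
  reduce S modulo (f_1, f_2, f_3, f_4, h_5):
  remainder 11/30b^2 - 86/15b + 10 ≠ 0; add h_6 = 11/30b^2 - 86/15b + 10 to the basis.

S(f_1,f_4): lcm = a^2b. S = 6/5a^2 + 2/5ab^2 + 6/7ab + 62/5a + 1/7b^3 + 4/7b^2 + 158/7b.
  reduce S modulo (f_1, f_2, f_3, f_4, h_5, h_6):
  remainder -30388/539b + 60776/539 ≠ 0; add h_7 = -30388/539b + 60776/539 to the basis.

The other S-polynomials (S(f_2,f_3), S(f_2,f_4), S(f_3,f_4), S(f_1,h_5), S(f_2,h_5), S(f_3,h_5), S(f_4,h_5), S(f_1,h_6), S(f_2,h_6), S(f_3,h_6), S(f_4,h_6), S(h_5,h_6), S(f_1,h_7), S(f_2,h_7), S(f_3,h_7), S(f_4,h_7), S(h_5,h_7), S(h_6,h_7)) all reduce to 0 modulo the current basis, so we have a Gröbner basis.
Inter-reduce: drop elements whose leading term is divisible by another's, tail-reduce, and make monic.
Reduced Gröbner basis: {a + 5, b - 2}.

From the last basis element, b - 2 = 0, so b takes values in {2}. Each choice, substituted upward through the basis, yields the corresponding point(s) of the solution set.
  b = 2: the earlier basis element becomes a + 5 = 0, giving a = -5 — point (-5, 2).

{(-5, 2)}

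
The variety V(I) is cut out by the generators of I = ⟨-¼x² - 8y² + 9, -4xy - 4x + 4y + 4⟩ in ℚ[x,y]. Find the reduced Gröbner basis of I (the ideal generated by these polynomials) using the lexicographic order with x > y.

G = {x² + 32y² - 36, xy + x - y - 1, y³ + y² - 35/32y - 35/32}

f_1 = -¼x² - 8y² + 9, LT = x².
f_2 = -4xy - 4x + 4y + 4, LT = xy.

S(f_1,f_2): lcm = x²y. S = -x² + xy + x + 32y³ - 36y.
  leading term x²: subtract (4)·f_1 from -x² + xy + x + 32y³ - 36y → xy + x + 32y³ + 32y² - 36y - 36
  leading term xy: subtract (-¼)·f_2 from xy + x + 32y³ + 32y² - 36y - 36 → 32y³ + 32y² - 35y - 35
  leading term y³: no divisor's leading term divides it; move 32y³ to the remainder.
  leading term y²: no divisor's leading term divides it; move 32y² to the remainder.
  leading term y: no divisor's leading term divides it; move -35y to the remainder.
  leading term 1: no divisor's leading term divides it; move -35 to the remainder.
  remainder 32y³ + 32y² - 35y - 35 ≠ 0; add g_3 = 32y³ + 32y² - 35y - 35 to the basis.

The other S-polynomials (S(f_1,g_3), S(f_2,g_3)) all reduce to 0 modulo the current basis, so we have a Gröbner basis.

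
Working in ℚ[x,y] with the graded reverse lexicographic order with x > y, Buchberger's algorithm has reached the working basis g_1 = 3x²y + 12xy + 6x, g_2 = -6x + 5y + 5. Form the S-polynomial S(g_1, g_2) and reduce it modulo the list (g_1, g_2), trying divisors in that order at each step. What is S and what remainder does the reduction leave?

lcm(LM(g_1), LM(g_2)) = x²y.
S = (lcm/LT(g_1))·g_1 − (lcm/LT(g_2))·g_2 = ⅚xy² + 29/6xy + 2x.
Reduce S modulo (g_1, g_2) in that order:
  leading term xy²: subtract (-5/36y²)·g_2 from ⅚xy² + 29/6xy + 2x → 25/36y³ + 29/6xy + 25/36y² + 2x
  leading term y³: no divisor's leading term divides it; move 25/36y³ to the remainder.
  leading term xy: subtract (-29/36y)·g_2 from 29/6xy + 25/36y² + 2x → 85/18y² + 2x + 145/36y
  leading term y²: no divisor's leading term divides it; move 85/18y² to the remainder.
  leading term x: subtract (-⅓)·g_2 from 2x + 145/36y → 205/36y + 5/3
  leading term y: no divisor's leading term divides it; move 205/36y to the remainder.
  leading term 1: no divisor's leading term divides it; move 5/3 to the remainder.
The remainder 25/36y³ + 85/18y² + 205/36y + 5/3 is nonzero, so it would be added as the next basis element.

S(g_1, g_2) = ⅚xy² + 29/6xy + 2x; remainder on division = 25/36y³ + 85/18y² + 205/36y + 5/3.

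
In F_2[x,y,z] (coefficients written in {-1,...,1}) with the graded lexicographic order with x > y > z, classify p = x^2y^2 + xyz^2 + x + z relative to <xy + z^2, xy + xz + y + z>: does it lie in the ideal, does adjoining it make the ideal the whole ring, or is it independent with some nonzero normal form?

First compute the reduced Gröbner basis of I by Buchberger's algorithm.
f_1 = xy + z^2, LT = xy.
f_2 = xy + xz + y + z, LT = xy.

S(f_1,f_2): lcm = xy. S = xz + z^2 + y + z.
  reduce S modulo (f_1, f_2):
  remainder xz + z^2 + y + z ≠ 0; add h_3 = xz + z^2 + y + z to the basis.

S(f_1,h_3): lcm = xyz. S = yz^2 + z^3 + y^2 + yz.
  reduce S modulo (f_1, f_2, h_3):
  remainder yz^2 + z^3 + y^2 + yz ≠ 0; add h_4 = yz^2 + z^3 + y^2 + yz to the basis.

The other S-polynomials (S(f_2,h_3), S(f_1,h_4), S(f_2,h_4), S(h_3,h_4)) all reduce to 0 modulo the current basis, so we have a Gröbner basis.
Inter-reduce: drop elements whose leading term is divisible by another's, tail-reduce, and make monic.
Reduced Gröbner basis: {yz^2 + z^3 + y^2 + yz, xy + z^2, xz + z^2 + y + z}.
Label its elements g_1 = yz^2 + z^3 + y^2 + yz, g_2 = xy + z^2, g_3 = xz + z^2 + y + z.

Reduce p = x^2y^2 + xyz^2 + x + z modulo G:
  leading term x^2y^2: subtract (xy)·g_2 from x^2y^2 + xyz^2 + x + z → x + z
  leading term x: no divisor's leading term divides it; move x to the remainder.
  leading term z: no divisor's leading term divides it; move z to the remainder.
  normal form = x + z.
The normal form is nonzero, so p ∉ I. Since p minus its normal form lies in I, I + (p) = I + (r) where r = x + z; decide whether this ideal is the whole ring.
Run Buchberger on G together with r (pairs among the g_i already reduce to 0 since G is a Gröbner basis):
g_1 = yz^2 + z^3 + y^2 + yz, LT = yz^2.
g_2 = xy + z^2, LT = xy.
g_3 = xz + z^2 + y + z, LT = xz.
r = x + z, LT = x.

S(g_2,r): lcm = xy. S = yz + z^2.
  reduce S modulo (g_1, g_2, g_3, r):
  remainder yz + z^2 ≠ 0; add m_5 = yz + z^2 to the basis.

S(g_3,r): lcm = xz. S = y + z.
  reduce S modulo (g_1, g_2, g_3, r, m_5):
  remainder y + z ≠ 0; add m_6 = y + z to the basis.

The other S-polynomials (S(g_1,g_2), S(g_1,g_3), S(g_1,r), S(g_2,g_3), S(g_1,m_5), S(g_2,m_5), S(g_3,m_5), S(r,m_5), S(g_1,m_6), S(g_2,m_6), S(g_3,m_6), S(r,m_6), S(m_5,m_6)) all reduce to 0 modulo the current basis, so we have a Gröbner basis.
Inter-reduce: drop elements whose leading term is divisible by another's, tail-reduce, and make monic.
Reduced Gröbner basis: {x + z, y + z}.
The reduced Gröbner basis of I + (p) is {x + z, y + z} ≠ {1}, a proper ideal, so the enlarged system stays consistent: p is independent of I, with normal form x + z.

x^2y^2 + xyz^2 + x + z is independent of I; its normal form modulo I is x + z.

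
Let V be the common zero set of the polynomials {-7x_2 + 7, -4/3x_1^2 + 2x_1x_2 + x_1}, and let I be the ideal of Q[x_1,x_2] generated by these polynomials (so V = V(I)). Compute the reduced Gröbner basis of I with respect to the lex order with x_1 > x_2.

G = {x_1^2 - 9/4x_1, x_2 - 1}

f_1 = -7x_2 + 7, LT = x_2.
f_2 = -4/3x_1^2 + 2x_1x_2 + x_1, LT = x_1^2.

The S-polynomials (S(f_1,f_2)) all reduce to 0 modulo the current basis, so we have a Gröbner basis.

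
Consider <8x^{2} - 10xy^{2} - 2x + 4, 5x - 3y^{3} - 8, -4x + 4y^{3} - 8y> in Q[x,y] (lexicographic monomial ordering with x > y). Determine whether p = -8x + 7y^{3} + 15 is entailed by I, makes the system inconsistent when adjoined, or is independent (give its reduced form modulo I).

-8x + 7y^{3} + 15 lies in I (it reduces to 0).

First compute the reduced Gröbner basis of I by Buchberger's algorithm.
f_1 = 8x^{2} - 10xy^{2} - 2x + 4, LT = x^{2}.
f_2 = 5x - 3y^{3} - 8, LT = x.
f_3 = -4x + 4y^{3} - 8y, LT = x.

S(f_1,f_2): lcm = x^{2}. S = \tfrac{3}{5}xy^{3} - \tfrac{5}{4}xy^{2} + \tfrac{27}{20}x + \tfrac{1}{2}.
  reduce S modulo (f_1, f_2, f_3):
  remainder \tfrac{9}{25}y^{6} - \tfrac{3}{4}y^{5} + \tfrac{177}{100}y^{3} - 2y^{2} + \tfrac{133}{50} ≠ 0; add h_4 = \tfrac{9}{25}y^{6} - \tfrac{3}{4}y^{5} + \tfrac{177}{100}y^{3} - 2y^{2} + \tfrac{133}{50} to the basis.

S(f_1,f_3): lcm = x^{2}. S = xy^{3} - \tfrac{5}{4}xy^{2} - 2xy - \tfrac{1}{4}x + \tfrac{1}{2}.
  reduce S modulo (f_1, f_2, f_3, h_4):
  remainder \tfrac{1}{2}y^{5} - \tfrac{6}{5}y^{4} - \tfrac{3}{2}y^{3} + \tfrac{4}{3}y^{2} - \tfrac{16}{5}y - \tfrac{13}{3} ≠ 0; add h_5 = \tfrac{1}{2}y^{5} - \tfrac{6}{5}y^{4} - \tfrac{3}{2}y^{3} + \tfrac{4}{3}y^{2} - \tfrac{16}{5}y - \tfrac{13}{3} to the basis.

S(f_2,f_3): lcm = x. S = \tfrac{2}{5}y^{3} - 2y - \tfrac{8}{5}.
  reduce S modulo (f_1, f_2, f_3, h_4, h_5):
  remainder \tfrac{2}{5}y^{3} - 2y - \tfrac{8}{5} ≠ 0; add h_6 = \tfrac{2}{5}y^{3} - 2y - \tfrac{8}{5} to the basis.

S(h_4,h_5): lcm = y^{6}. S = \tfrac{19}{60}y^{5} + 3y^{4} + \tfrac{9}{4}y^{3} + \tfrac{38}{45}y^{2} + \tfrac{26}{3}y + \tfrac{133}{18}.
  reduce S modulo (f_1, f_2, f_3, h_4, h_5, h_6):
  remainder \tfrac{94}{5}y^{2} + \tfrac{626}{15}y + \tfrac{344}{15} ≠ 0; add h_7 = \tfrac{94}{5}y^{2} + \tfrac{626}{15}y + \tfrac{344}{15} to the basis.

S(h_5,h_6): lcm = y^{5}. S = -\tfrac{12}{5}y^{4} + 2y^{3} + \tfrac{20}{3}y^{2} - \tfrac{32}{5}y - \tfrac{26}{3}.
  reduce S modulo (f_1, f_2, f_3, h_4, h_5, h_6, h_7):
  remainder \tfrac{2470}{423}y + \tfrac{2470}{423} ≠ 0; add h_8 = \tfrac{2470}{423}y + \tfrac{2470}{423} to the basis.

The other S-polynomials (S(f_1,h_4), S(f_2,h_4), S(f_3,h_4), S(f_1,h_5), S(f_2,h_5), S(f_3,h_5), S(f_1,h_6), S(f_2,h_6), S(f_3,h_6), S(h_4,h_6), S(f_1,h_7), S(f_2,h_7), S(f_3,h_7), S(h_4,h_7), S(h_5,h_7), S(h_6,h_7), S(f_1,h_8), S(f_2,h_8), S(f_3,h_8), S(h_4,h_8), S(h_5,h_8), S(h_6,h_8), S(h_7,h_8)) all reduce to 0 modulo the current basis, so we have a Gröbner basis.
Inter-reduce: drop elements whose leading term is divisible by another's, tail-reduce, and make monic.
Reduced Gröbner basis: {x - 1, y + 1}.
Label its elements g_1 = x - 1, g_2 = y + 1.

Reduce p = -8x + 7y^{3} + 15 modulo G:
  leading term x: subtract (-8)·g_1 from -8x + 7y^{3} + 15 → 7y^{3} + 7
  leading term y^{3}: subtract (7y^{2})·g_2 from 7y^{3} + 7 → -7y^{2} + 7
  leading term y^{2}: subtract (-7y)·g_2 from -7y^{2} + 7 → 7y + 7
  leading term y: subtract (7)·g_2 from 7y + 7 → 0
  normal form = 0.
Since the normal form is 0, p ∈ I.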